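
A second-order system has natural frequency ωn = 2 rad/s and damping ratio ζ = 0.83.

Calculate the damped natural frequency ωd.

ωd = ωn√(1 - ζ²) = 2√(1 - 0.83²) = 1.12 rad/s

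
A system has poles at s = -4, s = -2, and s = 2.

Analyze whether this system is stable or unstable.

Pole(s) at s = 2 are not in the left half-plane. System is unstable.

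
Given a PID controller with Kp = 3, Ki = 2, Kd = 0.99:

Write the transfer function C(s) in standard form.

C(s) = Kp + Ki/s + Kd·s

Substituting values: C(s) = 3 + 2/s + 0.99s = (0.99s² + 3s + 2)/s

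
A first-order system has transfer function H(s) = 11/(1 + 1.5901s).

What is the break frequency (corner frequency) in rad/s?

Corner frequency = 1/τ = 1/1.5901 = 0.629 rad/s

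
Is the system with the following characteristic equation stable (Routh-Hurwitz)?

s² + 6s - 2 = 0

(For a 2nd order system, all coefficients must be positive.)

Coefficients: 1, 6, -2. c=-2 not positive, so system is unstable.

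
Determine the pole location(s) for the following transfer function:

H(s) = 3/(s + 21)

Pole is where denominator = 0: s + 21 = 0, so s = -21.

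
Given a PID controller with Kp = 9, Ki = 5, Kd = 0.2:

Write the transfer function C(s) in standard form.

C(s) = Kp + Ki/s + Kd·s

Substituting values: C(s) = 9 + 5/s + 0.2s = (0.2s² + 9s + 5)/s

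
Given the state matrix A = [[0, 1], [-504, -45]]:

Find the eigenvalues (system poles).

det(A - λI) = λ² - (-45)λ + 504 = (λ - (-21))(λ - (-24)). Eigenvalues: -21, -24.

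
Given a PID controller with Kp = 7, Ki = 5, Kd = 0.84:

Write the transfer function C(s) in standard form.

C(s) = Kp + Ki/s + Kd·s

Substituting values: C(s) = 7 + 5/s + 0.84s = (0.84s² + 7s + 5)/s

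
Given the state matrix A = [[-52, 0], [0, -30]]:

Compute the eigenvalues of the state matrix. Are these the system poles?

For diagonal matrix, eigenvalues are diagonal entries: λ₁ = -52, λ₂ = -30. Eigenvalues of A = system poles.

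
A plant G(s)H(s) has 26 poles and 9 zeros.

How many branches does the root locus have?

Root locus has n branches where n = number of poles = 26.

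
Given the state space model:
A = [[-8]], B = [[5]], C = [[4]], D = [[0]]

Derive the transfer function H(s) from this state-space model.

(sI - A)⁻¹ = 1/(s + 8). H(s) = 4 × 5/(s + 8) + 0 = 20/(s + 8).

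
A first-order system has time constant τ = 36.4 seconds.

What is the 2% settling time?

For first-order system, 2% settling time ≈ 4τ = 4 × 36.4 = 145.6 s.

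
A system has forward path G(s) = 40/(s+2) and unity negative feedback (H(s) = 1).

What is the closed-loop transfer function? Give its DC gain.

T(s) = G/(1+GH) = [40/(s+2)] / [1 + 40/(s+2)] = 40/(s+2+40) = 40/(s+42). DC gain = 40/42 = 0.9524.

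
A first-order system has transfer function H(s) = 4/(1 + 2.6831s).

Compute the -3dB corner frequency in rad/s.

Corner frequency = 1/τ = 1/2.6831 = 0.373 rad/s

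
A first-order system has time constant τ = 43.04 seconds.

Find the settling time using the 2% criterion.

For first-order system, 2% settling time ≈ 4τ = 4 × 43.04 = 172.16 s.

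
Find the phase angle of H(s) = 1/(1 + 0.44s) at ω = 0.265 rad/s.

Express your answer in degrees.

Phase = -arctan(ωτ) = -arctan(0.265 × 0.44) = -6.7°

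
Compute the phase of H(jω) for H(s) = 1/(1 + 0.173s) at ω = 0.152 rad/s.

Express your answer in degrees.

Phase = -arctan(ωτ) = -arctan(0.152 × 0.173) = -1.5°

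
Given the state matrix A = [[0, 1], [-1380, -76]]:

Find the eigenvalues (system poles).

det(A - λI) = λ² - (-76)λ + 1380 = (λ - (-30))(λ - (-46)). Eigenvalues: -30, -46.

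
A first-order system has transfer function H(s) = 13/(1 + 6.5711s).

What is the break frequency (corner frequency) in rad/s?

Corner frequency = 1/τ = 1/6.5711 = 0.152 rad/s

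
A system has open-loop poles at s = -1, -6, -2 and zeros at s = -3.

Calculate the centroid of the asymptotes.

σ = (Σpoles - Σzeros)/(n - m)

σ = (Σpoles - Σzeros)/(n - m) = (-9 - (-3))/(3 - 1) = -6/2 = -3.0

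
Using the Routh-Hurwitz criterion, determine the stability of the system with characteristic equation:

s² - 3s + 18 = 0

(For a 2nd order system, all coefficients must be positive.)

Coefficients: 1, -3, 18. b=-3 not positive, so system is unstable.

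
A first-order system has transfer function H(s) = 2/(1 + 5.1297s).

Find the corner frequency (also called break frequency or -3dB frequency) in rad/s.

Corner frequency = 1/τ = 1/5.1297 = 0.195 rad/s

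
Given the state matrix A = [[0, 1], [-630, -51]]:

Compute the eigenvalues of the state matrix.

det(A - λI) = λ² - (-51)λ + 630 = (λ - (-30))(λ - (-21)). Eigenvalues: -30, -21.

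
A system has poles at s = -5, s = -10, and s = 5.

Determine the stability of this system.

Pole(s) at s = 5 are not in the left half-plane. System is unstable.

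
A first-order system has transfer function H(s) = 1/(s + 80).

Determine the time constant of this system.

For H(s) = 1/(s + 1/τ), the pole is at -1/τ = -80, so τ = 1/80 = 0.0125 s.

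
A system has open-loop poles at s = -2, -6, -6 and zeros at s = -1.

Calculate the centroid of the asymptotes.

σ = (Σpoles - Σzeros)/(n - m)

σ = (Σpoles - Σzeros)/(n - m) = (-14 - (-1))/(3 - 1) = -13/2 = -6.5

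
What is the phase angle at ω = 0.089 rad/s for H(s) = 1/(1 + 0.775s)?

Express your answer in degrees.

Phase = -arctan(ωτ) = -arctan(0.089 × 0.775) = -3.9°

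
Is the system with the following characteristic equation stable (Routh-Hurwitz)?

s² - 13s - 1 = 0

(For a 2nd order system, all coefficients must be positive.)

Coefficients: 1, -13, -1. b=-13, c=-1 not positive, so system is unstable.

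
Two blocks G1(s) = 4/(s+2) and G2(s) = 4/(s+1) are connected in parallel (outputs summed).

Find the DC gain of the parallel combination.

Parallel: G_eq = G1 + G2. DC gain = G1(0) + G2(0) = 4/2 + 4/1 = 2 + 4 = 6.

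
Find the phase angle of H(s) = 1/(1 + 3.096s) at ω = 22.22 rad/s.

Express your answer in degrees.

Phase = -arctan(ωτ) = -arctan(22.22 × 3.096) = -89.2°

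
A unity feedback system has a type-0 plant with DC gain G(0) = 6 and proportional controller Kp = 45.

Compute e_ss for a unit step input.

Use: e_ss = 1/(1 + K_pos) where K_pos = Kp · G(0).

K_pos = Kp · G(0) = 45 × 6 = 270. e_ss = 1/(1 + 270) = 0.0037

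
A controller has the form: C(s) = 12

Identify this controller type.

This is a Proportional (P) controller.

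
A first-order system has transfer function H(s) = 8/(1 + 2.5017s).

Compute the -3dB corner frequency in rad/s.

Corner frequency = 1/τ = 1/2.5017 = 0.4 rad/s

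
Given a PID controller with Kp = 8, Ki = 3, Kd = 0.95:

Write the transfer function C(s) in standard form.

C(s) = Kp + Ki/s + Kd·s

Substituting values: C(s) = 8 + 3/s + 0.95s = (0.95s² + 8s + 3)/s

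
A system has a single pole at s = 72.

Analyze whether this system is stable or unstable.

Pole at s = 72 is in the right half-plane. Unstable.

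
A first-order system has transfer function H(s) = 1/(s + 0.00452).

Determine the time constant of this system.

For H(s) = 1/(s + 1/τ), the pole is at -1/τ = -0.00452, so τ = 1/0.00452 = 221.2 s.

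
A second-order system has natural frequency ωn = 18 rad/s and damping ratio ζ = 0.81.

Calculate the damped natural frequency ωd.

ωd = ωn√(1 - ζ²) = 18√(1 - 0.81²) = 10.56 rad/s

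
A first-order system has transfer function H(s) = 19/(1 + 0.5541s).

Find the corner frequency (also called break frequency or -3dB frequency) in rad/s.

Corner frequency = 1/τ = 1/0.5541 = 1.805 rad/s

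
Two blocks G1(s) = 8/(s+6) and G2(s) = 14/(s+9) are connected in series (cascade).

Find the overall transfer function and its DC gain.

Series: multiply transfer functions. G_eq = 8/(s+6) × 14/(s+9) = 112/((s+6)(s+9)). DC gain = 112/(6×9) = 2.0741.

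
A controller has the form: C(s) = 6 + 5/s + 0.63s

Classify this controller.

This is a Proportional-Integral-Derivative (PID) controller.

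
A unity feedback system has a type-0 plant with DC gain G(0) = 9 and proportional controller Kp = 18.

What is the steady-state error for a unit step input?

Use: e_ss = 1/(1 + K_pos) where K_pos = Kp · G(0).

K_pos = Kp · G(0) = 18 × 9 = 162. e_ss = 1/(1 + 162) = 0.0061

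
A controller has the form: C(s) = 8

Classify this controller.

This is a Proportional (P) controller.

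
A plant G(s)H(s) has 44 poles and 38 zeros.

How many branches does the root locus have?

Root locus has n branches where n = number of poles = 44.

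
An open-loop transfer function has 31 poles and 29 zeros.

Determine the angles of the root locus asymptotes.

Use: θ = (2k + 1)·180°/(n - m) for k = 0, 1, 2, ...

n - m = 31 - 29 = 2. Angles: θk = (2k + 1)·180°/2 = 90°, 270°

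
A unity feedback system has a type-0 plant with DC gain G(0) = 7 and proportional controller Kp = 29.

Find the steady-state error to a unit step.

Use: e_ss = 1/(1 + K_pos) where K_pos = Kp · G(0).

K_pos = Kp · G(0) = 29 × 7 = 203. e_ss = 1/(1 + 203) = 0.0049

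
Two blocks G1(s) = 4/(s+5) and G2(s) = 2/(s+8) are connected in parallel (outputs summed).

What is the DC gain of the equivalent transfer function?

Parallel: G_eq = G1 + G2. DC gain = G1(0) + G2(0) = 4/5 + 2/8 = 0.8 + 0.25 = 1.05.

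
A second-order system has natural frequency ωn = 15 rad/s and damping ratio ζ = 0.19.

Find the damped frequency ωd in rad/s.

ωd = ωn√(1 - ζ²) = 15√(1 - 0.19²) = 14.73 rad/s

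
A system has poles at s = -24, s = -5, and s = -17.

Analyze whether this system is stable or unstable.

All poles are in the left half-plane. System is stable.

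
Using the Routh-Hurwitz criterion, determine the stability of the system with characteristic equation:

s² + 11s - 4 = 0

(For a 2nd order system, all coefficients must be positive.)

Coefficients: 1, 11, -4. c=-4 not positive, so system is unstable.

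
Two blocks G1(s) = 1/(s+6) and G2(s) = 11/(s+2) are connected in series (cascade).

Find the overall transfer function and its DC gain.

Series: multiply transfer functions. G_eq = 1/(s+6) × 11/(s+2) = 11/((s+6)(s+2)). DC gain = 11/(6×2) = 0.9167.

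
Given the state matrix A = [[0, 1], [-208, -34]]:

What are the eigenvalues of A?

det(A - λI) = λ² - (-34)λ + 208 = (λ - (-8))(λ - (-26)). Eigenvalues: -8, -26.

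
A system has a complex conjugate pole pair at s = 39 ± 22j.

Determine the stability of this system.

Real part of poles is 39 (> 0, right half-plane). Unstable.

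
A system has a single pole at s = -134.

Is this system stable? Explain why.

Pole at s = -134 is in the left half-plane. Stable.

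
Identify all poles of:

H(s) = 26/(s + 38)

Pole is where denominator = 0: s + 38 = 0, so s = -38.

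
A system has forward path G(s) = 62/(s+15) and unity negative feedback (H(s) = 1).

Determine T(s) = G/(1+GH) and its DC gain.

T(s) = G/(1+GH) = [62/(s+15)] / [1 + 62/(s+15)] = 62/(s+15+62) = 62/(s+77). DC gain = 62/77 = 0.8052.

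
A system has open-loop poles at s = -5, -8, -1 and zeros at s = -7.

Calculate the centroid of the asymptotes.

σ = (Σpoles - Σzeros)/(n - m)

σ = (Σpoles - Σzeros)/(n - m) = (-14 - (-7))/(3 - 1) = -7/2 = -3.5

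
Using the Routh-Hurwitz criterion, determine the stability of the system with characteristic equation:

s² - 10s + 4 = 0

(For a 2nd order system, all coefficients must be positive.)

Coefficients: 1, -10, 4. b=-10 not positive, so system is unstable.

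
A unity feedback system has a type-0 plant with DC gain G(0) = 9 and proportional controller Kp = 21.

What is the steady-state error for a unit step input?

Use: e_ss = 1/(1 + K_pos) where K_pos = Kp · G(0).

K_pos = Kp · G(0) = 21 × 9 = 189. e_ss = 1/(1 + 189) = 0.0053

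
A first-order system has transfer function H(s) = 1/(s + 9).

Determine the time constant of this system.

For H(s) = 1/(s + 1/τ), the pole is at -1/τ = -9, so τ = 1/9 = 0.1111 s.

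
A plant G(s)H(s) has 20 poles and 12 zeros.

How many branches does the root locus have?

Root locus has n branches where n = number of poles = 20.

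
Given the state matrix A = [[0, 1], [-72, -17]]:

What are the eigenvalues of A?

det(A - λI) = λ² - (-17)λ + 72 = (λ - (-8))(λ - (-9)). Eigenvalues: -8, -9.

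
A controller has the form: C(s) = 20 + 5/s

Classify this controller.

This is a Proportional-Integral (PI) controller.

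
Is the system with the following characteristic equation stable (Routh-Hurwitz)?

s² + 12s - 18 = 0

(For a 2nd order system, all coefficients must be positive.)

Coefficients: 1, 12, -18. c=-18 not positive, so system is unstable.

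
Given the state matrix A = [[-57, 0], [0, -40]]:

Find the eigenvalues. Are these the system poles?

For diagonal matrix, eigenvalues are diagonal entries: λ₁ = -57, λ₂ = -40. Eigenvalues of A = system poles.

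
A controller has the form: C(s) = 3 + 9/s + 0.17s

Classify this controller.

This is a Proportional-Integral-Derivative (PID) controller.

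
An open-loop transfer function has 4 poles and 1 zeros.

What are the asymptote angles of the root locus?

n - m = 4 - 1 = 3. Angles: θk = (2k + 1)·180°/3 = 60°, 180°, 300°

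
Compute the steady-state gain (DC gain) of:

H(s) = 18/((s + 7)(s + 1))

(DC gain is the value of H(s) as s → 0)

DC gain = H(0) = 18/(7 × 1) = 18/7 = 2.5714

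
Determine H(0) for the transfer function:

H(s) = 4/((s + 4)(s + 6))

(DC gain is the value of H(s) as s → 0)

DC gain = H(0) = 4/(4 × 6) = 4/24 = 0.1667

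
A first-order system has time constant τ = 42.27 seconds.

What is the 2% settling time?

For first-order system, 2% settling time ≈ 4τ = 4 × 42.27 = 169.08 s.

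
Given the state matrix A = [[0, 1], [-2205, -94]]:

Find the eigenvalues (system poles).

det(A - λI) = λ² - (-94)λ + 2205 = (λ - (-45))(λ - (-49)). Eigenvalues: -45, -49.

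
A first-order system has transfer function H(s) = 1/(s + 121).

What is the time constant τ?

For H(s) = 1/(s + 1/τ), the pole is at -1/τ = -121, so τ = 1/121 = 0.0083 s.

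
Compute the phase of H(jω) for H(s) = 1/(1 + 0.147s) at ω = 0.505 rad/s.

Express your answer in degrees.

Phase = -arctan(ωτ) = -arctan(0.505 × 0.147) = -4.2°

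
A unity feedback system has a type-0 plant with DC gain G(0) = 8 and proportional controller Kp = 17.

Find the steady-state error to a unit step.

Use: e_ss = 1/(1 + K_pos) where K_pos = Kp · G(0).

K_pos = Kp · G(0) = 17 × 8 = 136. e_ss = 1/(1 + 136) = 0.0073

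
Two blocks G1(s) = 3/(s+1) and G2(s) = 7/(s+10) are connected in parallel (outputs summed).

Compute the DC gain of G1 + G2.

Parallel: G_eq = G1 + G2. DC gain = G1(0) + G2(0) = 3/1 + 7/10 = 3 + 0.7 = 3.7.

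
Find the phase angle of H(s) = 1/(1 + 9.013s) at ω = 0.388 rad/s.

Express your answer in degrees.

Phase = -arctan(ωτ) = -arctan(0.388 × 9.013) = -74.0°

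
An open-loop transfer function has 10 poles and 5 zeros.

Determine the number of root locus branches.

Root locus has n branches where n = number of poles = 10.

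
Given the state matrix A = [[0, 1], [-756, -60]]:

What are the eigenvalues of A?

det(A - λI) = λ² - (-60)λ + 756 = (λ - (-42))(λ - (-18)). Eigenvalues: -42, -18.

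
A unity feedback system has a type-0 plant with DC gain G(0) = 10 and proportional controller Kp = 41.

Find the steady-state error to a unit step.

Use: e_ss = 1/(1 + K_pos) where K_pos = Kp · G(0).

K_pos = Kp · G(0) = 41 × 10 = 410. e_ss = 1/(1 + 410) = 0.0024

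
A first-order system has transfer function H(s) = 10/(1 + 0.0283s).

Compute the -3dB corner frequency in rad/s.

Corner frequency = 1/τ = 1/0.0283 = 35.336 rad/s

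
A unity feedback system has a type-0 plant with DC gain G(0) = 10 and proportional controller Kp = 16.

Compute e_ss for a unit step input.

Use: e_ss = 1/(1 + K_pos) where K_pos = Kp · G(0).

K_pos = Kp · G(0) = 16 × 10 = 160. e_ss = 1/(1 + 160) = 0.0062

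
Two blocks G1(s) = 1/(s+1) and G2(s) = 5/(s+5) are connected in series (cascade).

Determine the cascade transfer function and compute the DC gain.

Series: multiply transfer functions. G_eq = 1/(s+1) × 5/(s+5) = 5/((s+1)(s+5)). DC gain = 5/(1×5) = 1.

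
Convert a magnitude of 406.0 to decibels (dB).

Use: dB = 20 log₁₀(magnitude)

dB = 20 log₁₀(406.0) = 52.2 dB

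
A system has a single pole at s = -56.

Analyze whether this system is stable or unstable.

Pole at s = -56 is in the left half-plane. Stable.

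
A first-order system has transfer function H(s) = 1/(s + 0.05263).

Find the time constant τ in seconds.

For H(s) = 1/(s + 1/τ), the pole is at -1/τ = -0.05263, so τ = 1/0.05263 = 19 s.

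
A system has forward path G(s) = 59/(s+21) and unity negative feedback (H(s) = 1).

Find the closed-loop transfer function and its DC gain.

T(s) = G/(1+GH) = [59/(s+21)] / [1 + 59/(s+21)] = 59/(s+21+59) = 59/(s+80). DC gain = 59/80 = 0.7375.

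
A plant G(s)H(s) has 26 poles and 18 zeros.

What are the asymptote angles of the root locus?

n - m = 26 - 18 = 8. Angles: θk = (2k + 1)·180°/8 = 22.5°, 67.5°, 112.5°, 157.5°, 202.5°, 247.5°, 292.5°, 337.5°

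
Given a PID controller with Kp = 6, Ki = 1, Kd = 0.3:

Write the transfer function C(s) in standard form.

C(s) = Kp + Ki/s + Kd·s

Substituting values: C(s) = 6 + 1/s + 0.3s = (0.3s² + 6s + 1)/s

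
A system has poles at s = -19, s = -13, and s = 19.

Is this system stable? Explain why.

Pole(s) at s = 19 are not in the left half-plane. System is unstable.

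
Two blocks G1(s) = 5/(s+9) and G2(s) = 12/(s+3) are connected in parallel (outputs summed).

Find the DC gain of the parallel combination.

Parallel: G_eq = G1 + G2. DC gain = G1(0) + G2(0) = 5/9 + 12/3 = 0.5556 + 4 = 4.5556.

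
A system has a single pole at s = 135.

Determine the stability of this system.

Pole at s = 135 is in the right half-plane. Unstable.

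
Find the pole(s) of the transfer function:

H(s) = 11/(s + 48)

Pole is where denominator = 0: s + 48 = 0, so s = -48.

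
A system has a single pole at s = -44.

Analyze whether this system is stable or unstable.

Pole at s = -44 is in the left half-plane. Stable.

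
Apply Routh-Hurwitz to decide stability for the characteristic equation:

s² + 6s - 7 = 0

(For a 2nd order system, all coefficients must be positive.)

Coefficients: 1, 6, -7. c=-7 not positive, so system is unstable.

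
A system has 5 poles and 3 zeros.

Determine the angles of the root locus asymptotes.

n - m = 5 - 3 = 2. Angles: θk = (2k + 1)·180°/2 = 90°, 270°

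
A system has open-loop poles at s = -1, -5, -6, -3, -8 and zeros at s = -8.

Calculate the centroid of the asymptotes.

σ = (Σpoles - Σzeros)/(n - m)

σ = (Σpoles - Σzeros)/(n - m) = (-23 - (-8))/(5 - 1) = -15/4 = -3.75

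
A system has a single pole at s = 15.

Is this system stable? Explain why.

Pole at s = 15 is in the right half-plane. Unstable.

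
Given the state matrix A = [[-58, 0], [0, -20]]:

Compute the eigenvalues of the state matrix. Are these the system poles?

For diagonal matrix, eigenvalues are diagonal entries: λ₁ = -58, λ₂ = -20. Eigenvalues of A = system poles.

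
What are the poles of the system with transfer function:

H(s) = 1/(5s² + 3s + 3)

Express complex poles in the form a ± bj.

Discriminant = 3² - 4×5×3 = 9 - 60 = -51 < 0, so the poles are a complex conjugate pair s = (-3 ± j√51)/(2×5). Real part = -3/(2×5) = -3/10 = -0.3; imaginary part = ±√51/(2×5) ≈ 0.7141. Poles: s = -0.3 ± 0.7141j.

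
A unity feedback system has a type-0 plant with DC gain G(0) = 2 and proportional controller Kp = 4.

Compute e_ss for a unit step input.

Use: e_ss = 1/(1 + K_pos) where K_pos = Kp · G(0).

K_pos = Kp · G(0) = 4 × 2 = 8. e_ss = 1/(1 + 8) = 0.1111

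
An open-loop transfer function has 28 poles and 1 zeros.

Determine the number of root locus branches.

Root locus has n branches where n = number of poles = 28.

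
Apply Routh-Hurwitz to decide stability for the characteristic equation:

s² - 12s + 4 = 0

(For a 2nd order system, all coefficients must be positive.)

Coefficients: 1, -12, 4. b=-12 not positive, so system is unstable.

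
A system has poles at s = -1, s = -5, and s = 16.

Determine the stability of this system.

Pole(s) at s = 16 are not in the left half-plane. System is unstable.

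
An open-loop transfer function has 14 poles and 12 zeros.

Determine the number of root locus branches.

Root locus has n branches where n = number of poles = 14.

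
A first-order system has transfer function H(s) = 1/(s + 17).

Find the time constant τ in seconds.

For H(s) = 1/(s + 1/τ), the pole is at -1/τ = -17, so τ = 1/17 = 0.0588 s.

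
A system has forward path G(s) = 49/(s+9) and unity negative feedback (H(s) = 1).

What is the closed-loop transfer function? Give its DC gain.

T(s) = G/(1+GH) = [49/(s+9)] / [1 + 49/(s+9)] = 49/(s+9+49) = 49/(s+58). DC gain = 49/58 = 0.8448.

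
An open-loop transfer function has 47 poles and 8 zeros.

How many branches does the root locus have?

Root locus has n branches where n = number of poles = 47.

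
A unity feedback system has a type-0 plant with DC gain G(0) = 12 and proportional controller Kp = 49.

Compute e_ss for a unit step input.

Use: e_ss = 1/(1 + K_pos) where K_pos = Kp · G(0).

K_pos = Kp · G(0) = 49 × 12 = 588. e_ss = 1/(1 + 588) = 0.0017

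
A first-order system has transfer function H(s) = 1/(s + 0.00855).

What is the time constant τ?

For H(s) = 1/(s + 1/τ), the pole is at -1/τ = -0.00855, so τ = 1/0.00855 = 117 s.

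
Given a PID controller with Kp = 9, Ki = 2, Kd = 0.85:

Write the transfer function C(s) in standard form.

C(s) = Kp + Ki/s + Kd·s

Substituting values: C(s) = 9 + 2/s + 0.85s = (0.85s² + 9s + 2)/s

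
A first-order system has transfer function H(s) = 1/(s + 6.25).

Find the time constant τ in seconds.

For H(s) = 1/(s + 1/τ), the pole is at -1/τ = -6.25, so τ = 1/6.25 = 0.16 s.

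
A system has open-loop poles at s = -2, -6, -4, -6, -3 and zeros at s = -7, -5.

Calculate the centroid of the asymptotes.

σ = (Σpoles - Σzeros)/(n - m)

σ = (Σpoles - Σzeros)/(n - m) = (-21 - (-12))/(5 - 2) = -9/3 = -3.0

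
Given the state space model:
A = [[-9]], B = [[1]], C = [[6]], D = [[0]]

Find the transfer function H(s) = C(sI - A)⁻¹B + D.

(sI - A)⁻¹ = 1/(s + 9). H(s) = 6 × 1/(s + 9) + 0 = 6/(s + 9).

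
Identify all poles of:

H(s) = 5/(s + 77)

Pole is where denominator = 0: s + 77 = 0, so s = -77.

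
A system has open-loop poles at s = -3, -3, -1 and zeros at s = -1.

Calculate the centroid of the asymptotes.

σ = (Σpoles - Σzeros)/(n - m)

σ = (Σpoles - Σzeros)/(n - m) = (-7 - (-1))/(3 - 1) = -6/2 = -3.0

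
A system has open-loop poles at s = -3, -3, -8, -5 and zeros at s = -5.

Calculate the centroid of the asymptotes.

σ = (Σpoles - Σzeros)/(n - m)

σ = (Σpoles - Σzeros)/(n - m) = (-19 - (-5))/(4 - 1) = -14/3 = -4.67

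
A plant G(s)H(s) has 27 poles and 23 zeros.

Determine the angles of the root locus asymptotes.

n - m = 27 - 23 = 4. Angles: θk = (2k + 1)·180°/4 = 45°, 135°, 225°, 315°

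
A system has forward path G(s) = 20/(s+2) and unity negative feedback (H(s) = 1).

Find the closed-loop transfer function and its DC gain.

T(s) = G/(1+GH) = [20/(s+2)] / [1 + 20/(s+2)] = 20/(s+2+20) = 20/(s+22). DC gain = 20/22 = 0.9091.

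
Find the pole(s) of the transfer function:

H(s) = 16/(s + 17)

Pole is where denominator = 0: s + 17 = 0, so s = -17.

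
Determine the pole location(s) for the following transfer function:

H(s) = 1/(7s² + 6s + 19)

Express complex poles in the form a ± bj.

Discriminant = 6² - 4×7×19 = 36 - 532 = -496 < 0, so the poles are a complex conjugate pair s = (-6 ± j√496)/(2×7). Real part = -6/(2×7) = -6/14 ≈ -0.4286; imaginary part = ±√496/(2×7) ≈ 1.5908. Poles: s = -0.4286 ± 1.5908j.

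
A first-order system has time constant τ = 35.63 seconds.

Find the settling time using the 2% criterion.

For first-order system, 2% settling time ≈ 4τ = 4 × 35.63 = 142.52 s.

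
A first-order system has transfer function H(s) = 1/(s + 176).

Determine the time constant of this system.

For H(s) = 1/(s + 1/τ), the pole is at -1/τ = -176, so τ = 1/176 = 0.0057 s.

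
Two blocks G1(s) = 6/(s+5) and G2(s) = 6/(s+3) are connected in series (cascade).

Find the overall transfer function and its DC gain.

Series: multiply transfer functions. G_eq = 6/(s+5) × 6/(s+3) = 36/((s+5)(s+3)). DC gain = 36/(5×3) = 2.4.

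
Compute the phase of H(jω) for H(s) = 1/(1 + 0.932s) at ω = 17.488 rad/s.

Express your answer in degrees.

Phase = -arctan(ωτ) = -arctan(17.488 × 0.932) = -86.5°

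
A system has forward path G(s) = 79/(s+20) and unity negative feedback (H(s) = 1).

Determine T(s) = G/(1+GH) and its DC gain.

T(s) = G/(1+GH) = [79/(s+20)] / [1 + 79/(s+20)] = 79/(s+20+79) = 79/(s+99). DC gain = 79/99 = 0.7980.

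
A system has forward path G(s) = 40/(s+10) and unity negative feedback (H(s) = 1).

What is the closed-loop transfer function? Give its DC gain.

T(s) = G/(1+GH) = [40/(s+10)] / [1 + 40/(s+10)] = 40/(s+10+40) = 40/(s+50). DC gain = 40/50 = 0.8.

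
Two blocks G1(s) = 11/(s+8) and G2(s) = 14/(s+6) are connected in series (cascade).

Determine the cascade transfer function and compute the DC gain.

Series: multiply transfer functions. G_eq = 11/(s+8) × 14/(s+6) = 154/((s+8)(s+6)). DC gain = 154/(8×6) = 3.2083.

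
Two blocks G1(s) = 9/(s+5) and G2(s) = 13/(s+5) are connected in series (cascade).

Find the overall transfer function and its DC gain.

Series: multiply transfer functions. G_eq = 9/(s+5) × 13/(s+5) = 117/((s+5)(s+5)). DC gain = 117/(5×5) = 4.68.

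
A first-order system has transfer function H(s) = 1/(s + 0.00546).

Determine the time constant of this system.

For H(s) = 1/(s + 1/τ), the pole is at -1/τ = -0.00546, so τ = 1/0.00546 = 183.2 s.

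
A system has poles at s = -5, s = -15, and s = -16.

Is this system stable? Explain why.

All poles are in the left half-plane. System is stable.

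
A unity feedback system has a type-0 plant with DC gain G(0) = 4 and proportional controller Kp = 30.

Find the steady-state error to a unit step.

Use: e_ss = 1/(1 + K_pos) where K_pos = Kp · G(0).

K_pos = Kp · G(0) = 30 × 4 = 120. e_ss = 1/(1 + 120) = 0.0083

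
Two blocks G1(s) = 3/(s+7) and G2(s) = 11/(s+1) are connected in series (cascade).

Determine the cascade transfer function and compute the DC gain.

Series: multiply transfer functions. G_eq = 3/(s+7) × 11/(s+1) = 33/((s+7)(s+1)). DC gain = 33/(7×1) = 4.7143.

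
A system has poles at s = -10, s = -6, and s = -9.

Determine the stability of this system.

All poles are in the left half-plane. System is stable.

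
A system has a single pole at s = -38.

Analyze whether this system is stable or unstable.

Pole at s = -38 is in the left half-plane. Stable.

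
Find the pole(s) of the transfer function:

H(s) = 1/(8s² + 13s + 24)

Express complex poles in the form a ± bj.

Discriminant = 13² - 4×8×24 = 169 - 768 = -599 < 0, so the poles are a complex conjugate pair s = (-13 ± j√599)/(2×8). Real part = -13/(2×8) = -13/16 = -0.8125; imaginary part = ±√599/(2×8) ≈ 1.5297. Poles: s = -0.8125 ± 1.5297j.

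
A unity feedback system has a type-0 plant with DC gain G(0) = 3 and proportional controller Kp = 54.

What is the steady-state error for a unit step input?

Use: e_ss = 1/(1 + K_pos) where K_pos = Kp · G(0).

K_pos = Kp · G(0) = 54 × 3 = 162. e_ss = 1/(1 + 162) = 0.0061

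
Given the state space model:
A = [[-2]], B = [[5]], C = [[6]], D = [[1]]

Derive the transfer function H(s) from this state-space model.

(sI - A)⁻¹ = 1/(s + 2). H(s) = 6×5/(s + 2) + 1 = (s + 32)/(s + 2).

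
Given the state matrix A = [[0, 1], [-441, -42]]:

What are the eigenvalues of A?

det(A - λI) = λ² - (-42)λ + 441 = (λ - (-21))(λ - (-21)). Eigenvalues: -21, -21.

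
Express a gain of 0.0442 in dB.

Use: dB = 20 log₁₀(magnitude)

dB = 20 log₁₀(0.0442) = -27.1 dB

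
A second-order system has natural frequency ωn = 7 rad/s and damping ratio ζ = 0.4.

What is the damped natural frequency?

ωd = ωn√(1 - ζ²) = 7√(1 - 0.4²) = 6.42 rad/s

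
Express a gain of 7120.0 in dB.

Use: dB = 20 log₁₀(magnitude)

dB = 20 log₁₀(7120.0) = 77.0 dB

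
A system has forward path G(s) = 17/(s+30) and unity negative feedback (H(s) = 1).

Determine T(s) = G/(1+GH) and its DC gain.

T(s) = G/(1+GH) = [17/(s+30)] / [1 + 17/(s+30)] = 17/(s+30+17) = 17/(s+47). DC gain = 17/47 = 0.3617.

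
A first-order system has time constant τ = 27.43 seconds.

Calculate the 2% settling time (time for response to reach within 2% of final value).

For first-order system, 2% settling time ≈ 4τ = 4 × 27.43 = 109.72 s.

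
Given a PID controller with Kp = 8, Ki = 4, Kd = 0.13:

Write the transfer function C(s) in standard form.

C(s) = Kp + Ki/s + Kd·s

Substituting values: C(s) = 8 + 4/s + 0.13s = (0.13s² + 8s + 4)/s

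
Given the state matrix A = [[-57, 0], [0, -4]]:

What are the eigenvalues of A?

For diagonal matrix, eigenvalues are diagonal entries: λ₁ = -57, λ₂ = -4.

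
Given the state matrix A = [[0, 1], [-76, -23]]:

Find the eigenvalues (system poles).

det(A - λI) = λ² - (-23)λ + 76 = (λ - (-4))(λ - (-19)). Eigenvalues: -4, -19.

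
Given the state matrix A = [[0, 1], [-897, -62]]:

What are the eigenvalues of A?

det(A - λI) = λ² - (-62)λ + 897 = (λ - (-39))(λ - (-23)). Eigenvalues: -39, -23.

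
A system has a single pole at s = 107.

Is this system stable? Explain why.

Pole at s = 107 is in the right half-plane. Unstable.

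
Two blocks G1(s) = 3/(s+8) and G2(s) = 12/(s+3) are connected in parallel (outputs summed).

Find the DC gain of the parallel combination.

Parallel: G_eq = G1 + G2. DC gain = G1(0) + G2(0) = 3/8 + 12/3 = 0.375 + 4 = 4.375.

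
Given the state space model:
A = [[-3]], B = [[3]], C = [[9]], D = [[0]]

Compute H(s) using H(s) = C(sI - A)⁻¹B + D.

(sI - A)⁻¹ = 1/(s + 3). H(s) = 9 × 3/(s + 3) + 0 = 27/(s + 3).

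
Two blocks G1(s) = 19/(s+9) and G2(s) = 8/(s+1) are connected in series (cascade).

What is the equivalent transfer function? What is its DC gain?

Series: multiply transfer functions. G_eq = 19/(s+9) × 8/(s+1) = 152/((s+9)(s+1)). DC gain = 152/(9×1) = 16.8889.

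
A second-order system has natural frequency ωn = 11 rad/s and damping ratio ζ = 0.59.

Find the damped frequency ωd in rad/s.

ωd = ωn√(1 - ζ²) = 11√(1 - 0.59²) = 8.88 rad/s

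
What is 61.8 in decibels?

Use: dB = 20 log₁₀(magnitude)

dB = 20 log₁₀(61.8) = 35.8 dB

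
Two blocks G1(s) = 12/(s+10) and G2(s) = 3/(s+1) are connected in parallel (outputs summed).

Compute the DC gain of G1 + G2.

Parallel: G_eq = G1 + G2. DC gain = G1(0) + G2(0) = 12/10 + 3/1 = 1.2 + 3 = 4.2.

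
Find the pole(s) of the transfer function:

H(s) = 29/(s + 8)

Pole is where denominator = 0: s + 8 = 0, so s = -8.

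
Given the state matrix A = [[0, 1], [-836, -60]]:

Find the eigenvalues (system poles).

det(A - λI) = λ² - (-60)λ + 836 = (λ - (-38))(λ - (-22)). Eigenvalues: -38, -22.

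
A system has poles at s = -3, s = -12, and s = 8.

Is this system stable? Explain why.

Pole(s) at s = 8 are not in the left half-plane. System is unstable.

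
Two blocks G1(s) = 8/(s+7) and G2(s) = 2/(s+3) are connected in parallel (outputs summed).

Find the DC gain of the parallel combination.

Parallel: G_eq = G1 + G2. DC gain = G1(0) + G2(0) = 8/7 + 2/3 = 1.1429 + 0.6667 = 1.8095.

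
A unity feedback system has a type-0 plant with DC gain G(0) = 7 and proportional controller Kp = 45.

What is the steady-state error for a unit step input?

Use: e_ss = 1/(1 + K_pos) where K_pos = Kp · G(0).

K_pos = Kp · G(0) = 45 × 7 = 315. e_ss = 1/(1 + 315) = 0.0032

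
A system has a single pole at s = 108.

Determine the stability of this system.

Pole at s = 108 is in the right half-plane. Unstable.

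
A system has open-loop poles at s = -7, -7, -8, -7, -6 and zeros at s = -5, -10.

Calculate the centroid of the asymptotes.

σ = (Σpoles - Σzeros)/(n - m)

σ = (Σpoles - Σzeros)/(n - m) = (-35 - (-15))/(5 - 2) = -20/3 = -6.67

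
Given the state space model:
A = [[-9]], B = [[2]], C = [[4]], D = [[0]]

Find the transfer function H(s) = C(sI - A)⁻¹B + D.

(sI - A)⁻¹ = 1/(s + 9). H(s) = 4 × 2/(s + 9) + 0 = 8/(s + 9).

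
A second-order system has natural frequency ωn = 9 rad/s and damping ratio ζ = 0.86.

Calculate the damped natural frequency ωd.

ωd = ωn√(1 - ζ²) = 9√(1 - 0.86²) = 4.59 rad/s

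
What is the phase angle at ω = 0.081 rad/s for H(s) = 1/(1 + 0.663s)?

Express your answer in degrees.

Phase = -arctan(ωτ) = -arctan(0.081 × 0.663) = -3.1°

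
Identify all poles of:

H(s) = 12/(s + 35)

Pole is where denominator = 0: s + 35 = 0, so s = -35.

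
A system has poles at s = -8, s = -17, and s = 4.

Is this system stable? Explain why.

Pole(s) at s = 4 are not in the left half-plane. System is unstable.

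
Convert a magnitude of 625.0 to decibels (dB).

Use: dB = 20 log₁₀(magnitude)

dB = 20 log₁₀(625.0) = 55.9 dB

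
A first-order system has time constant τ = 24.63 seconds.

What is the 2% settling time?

For first-order system, 2% settling time ≈ 4τ = 4 × 24.63 = 98.52 s.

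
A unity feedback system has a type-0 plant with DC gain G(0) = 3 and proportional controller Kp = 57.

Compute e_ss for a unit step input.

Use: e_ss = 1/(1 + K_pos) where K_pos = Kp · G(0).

K_pos = Kp · G(0) = 57 × 3 = 171. e_ss = 1/(1 + 171) = 0.0058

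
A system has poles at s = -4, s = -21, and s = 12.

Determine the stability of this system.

Pole(s) at s = 12 are not in the left half-plane. System is unstable.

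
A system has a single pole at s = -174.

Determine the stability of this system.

Pole at s = -174 is in the left half-plane. Stable.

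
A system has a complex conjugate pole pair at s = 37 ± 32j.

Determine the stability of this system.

Real part of poles is 37 (> 0, right half-plane). Unstable.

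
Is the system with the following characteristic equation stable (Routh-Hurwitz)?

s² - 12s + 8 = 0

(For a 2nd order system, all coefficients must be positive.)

Coefficients: 1, -12, 8. b=-12 not positive, so system is unstable.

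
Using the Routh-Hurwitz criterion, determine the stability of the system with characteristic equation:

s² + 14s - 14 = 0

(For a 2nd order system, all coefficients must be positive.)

Coefficients: 1, 14, -14. c=-14 not positive, so system is unstable.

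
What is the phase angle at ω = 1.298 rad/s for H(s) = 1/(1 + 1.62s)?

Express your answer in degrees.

Phase = -arctan(ωτ) = -arctan(1.298 × 1.62) = -64.6°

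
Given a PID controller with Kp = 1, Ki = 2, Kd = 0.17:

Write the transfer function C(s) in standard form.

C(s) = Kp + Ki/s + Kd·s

Substituting values: C(s) = 1 + 2/s + 0.17s = (0.17s² + s + 2)/s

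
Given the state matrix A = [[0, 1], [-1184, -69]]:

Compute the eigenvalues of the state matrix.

det(A - λI) = λ² - (-69)λ + 1184 = (λ - (-37))(λ - (-32)). Eigenvalues: -37, -32.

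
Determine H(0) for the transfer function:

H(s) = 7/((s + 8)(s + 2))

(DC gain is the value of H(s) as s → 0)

DC gain = H(0) = 7/(8 × 2) = 7/16 = 0.4375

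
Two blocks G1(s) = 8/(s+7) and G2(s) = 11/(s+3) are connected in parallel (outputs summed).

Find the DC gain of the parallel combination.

Parallel: G_eq = G1 + G2. DC gain = G1(0) + G2(0) = 8/7 + 11/3 = 1.1429 + 3.6667 = 4.8095.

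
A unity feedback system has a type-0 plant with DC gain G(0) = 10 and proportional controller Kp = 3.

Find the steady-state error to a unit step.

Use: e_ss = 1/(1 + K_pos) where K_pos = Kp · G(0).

K_pos = Kp · G(0) = 3 × 10 = 30. e_ss = 1/(1 + 30) = 0.0323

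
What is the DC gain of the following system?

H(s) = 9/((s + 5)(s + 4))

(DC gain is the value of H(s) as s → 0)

DC gain = H(0) = 9/(5 × 4) = 9/20 = 0.45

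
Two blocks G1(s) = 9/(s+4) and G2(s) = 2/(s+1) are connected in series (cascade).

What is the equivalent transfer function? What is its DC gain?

Series: multiply transfer functions. G_eq = 9/(s+4) × 2/(s+1) = 18/((s+4)(s+1)). DC gain = 18/(4×1) = 4.5.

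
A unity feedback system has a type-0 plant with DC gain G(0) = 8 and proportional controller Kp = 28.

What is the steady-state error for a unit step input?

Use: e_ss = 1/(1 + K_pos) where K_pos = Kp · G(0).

K_pos = Kp · G(0) = 28 × 8 = 224. e_ss = 1/(1 + 224) = 0.0044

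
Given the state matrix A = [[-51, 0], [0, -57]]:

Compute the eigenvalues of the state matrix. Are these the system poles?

For diagonal matrix, eigenvalues are diagonal entries: λ₁ = -51, λ₂ = -57. Eigenvalues of A = system poles.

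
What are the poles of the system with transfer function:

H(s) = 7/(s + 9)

Pole is where denominator = 0: s + 9 = 0, so s = -9.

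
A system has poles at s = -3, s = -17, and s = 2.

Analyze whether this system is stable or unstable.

Pole(s) at s = 2 are not in the left half-plane. System is unstable.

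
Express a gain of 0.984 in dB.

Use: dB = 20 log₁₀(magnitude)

dB = 20 log₁₀(0.984) = -0.1 dB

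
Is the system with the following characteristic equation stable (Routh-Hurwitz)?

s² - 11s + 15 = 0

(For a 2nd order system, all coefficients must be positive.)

Coefficients: 1, -11, 15. b=-11 not positive, so system is unstable.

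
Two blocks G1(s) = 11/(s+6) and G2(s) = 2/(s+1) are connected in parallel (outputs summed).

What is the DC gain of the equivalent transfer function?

Parallel: G_eq = G1 + G2. DC gain = G1(0) + G2(0) = 11/6 + 2/1 = 1.8333 + 2 = 3.8333.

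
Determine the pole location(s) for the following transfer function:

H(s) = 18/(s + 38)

Pole is where denominator = 0: s + 38 = 0, so s = -38.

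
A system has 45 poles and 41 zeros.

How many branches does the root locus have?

Root locus has n branches where n = number of poles = 45.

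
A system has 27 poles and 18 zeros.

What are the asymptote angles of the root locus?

n - m = 27 - 18 = 9. Angles: θk = (2k + 1)·180°/9 = 20°, 60°, 100°, 140°, 180°, 220°, 260°, 300°, 340°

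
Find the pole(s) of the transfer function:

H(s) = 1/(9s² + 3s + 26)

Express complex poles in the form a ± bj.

Discriminant = 3² - 4×9×26 = 9 - 936 = -927 < 0, so the poles are a complex conjugate pair s = (-3 ± j√927)/(2×9). Real part = -3/(2×9) = -3/18 ≈ -0.1667; imaginary part = ±√927/(2×9) ≈ 1.6915. Poles: s = -0.1667 ± 1.6915j.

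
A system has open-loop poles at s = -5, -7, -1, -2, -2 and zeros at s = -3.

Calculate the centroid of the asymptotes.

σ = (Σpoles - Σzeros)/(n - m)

σ = (Σpoles - Σzeros)/(n - m) = (-17 - (-3))/(5 - 1) = -14/4 = -3.5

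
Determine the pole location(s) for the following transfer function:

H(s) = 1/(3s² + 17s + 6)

Discriminant = 17² - 4×3×6 = 289 - 72 = 217 > 0, so two distinct real poles. Using quadratic formula: s = (-17 ± √217)/(2×3) = (-17 ± √217)/6, with √217 ≈ 14.7309. s₁ ≈ -0.3782, s₂ ≈ -5.2885. Poles: s₁ = -0.3782, s₂ = -5.2885.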